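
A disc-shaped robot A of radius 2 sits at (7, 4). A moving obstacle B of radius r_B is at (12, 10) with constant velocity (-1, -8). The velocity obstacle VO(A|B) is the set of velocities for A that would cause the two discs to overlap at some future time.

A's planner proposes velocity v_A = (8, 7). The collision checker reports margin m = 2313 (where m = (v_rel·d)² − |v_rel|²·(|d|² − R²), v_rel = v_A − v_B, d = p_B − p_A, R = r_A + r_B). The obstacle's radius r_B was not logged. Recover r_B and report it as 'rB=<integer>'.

m = 2313
d = (5, 6);  v_rel = (9, 15),  |v_rel|² = 306
v_rel×d = (9)·(6) − (15)·(5) = -21
since m = R²·306 − (-21)²:  R² = (441 + 2313) / 306 = 9
R = √9 = 3  ⇒  r_B = 3 − 2 = 1

rB=1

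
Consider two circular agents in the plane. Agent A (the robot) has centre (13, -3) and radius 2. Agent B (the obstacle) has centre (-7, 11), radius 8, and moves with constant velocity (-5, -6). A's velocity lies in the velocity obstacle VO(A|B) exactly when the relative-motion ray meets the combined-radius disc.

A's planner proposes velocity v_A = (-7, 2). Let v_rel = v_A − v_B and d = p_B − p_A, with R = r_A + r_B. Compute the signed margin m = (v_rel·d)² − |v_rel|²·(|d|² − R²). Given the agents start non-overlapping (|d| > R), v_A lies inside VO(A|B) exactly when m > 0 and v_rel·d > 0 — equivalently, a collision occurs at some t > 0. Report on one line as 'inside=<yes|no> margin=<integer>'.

d = (-20, 14),  |d|² = 596;  R = 2+8 = 10,  c = 596−10² = 496
v_rel = (-2, 8),  |v_rel|² = 68;  v_rel·d = (-2)·(-20) + (8)·(14) = 152
68·t² − 304·t + 496 = 0  ⇒  m = 152² − 68·496 = -10624
m = -10624 < 0,  v_rel·d = 152 > 0  ⇒  outside

inside=no margin=-10624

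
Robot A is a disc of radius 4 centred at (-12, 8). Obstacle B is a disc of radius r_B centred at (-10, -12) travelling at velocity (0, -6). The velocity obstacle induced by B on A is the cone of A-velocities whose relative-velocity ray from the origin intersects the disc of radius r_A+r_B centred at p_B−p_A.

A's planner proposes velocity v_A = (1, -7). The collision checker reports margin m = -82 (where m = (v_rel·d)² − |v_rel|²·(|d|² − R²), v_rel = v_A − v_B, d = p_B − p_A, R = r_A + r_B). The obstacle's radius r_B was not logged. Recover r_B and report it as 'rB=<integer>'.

m = -82
d = (2, -20);  v_rel = (1, -1),  |v_rel|² = 2
v_rel×d = (1)·(-20) − (-1)·(2) = -18
since m = R²·2 − (-18)²:  R² = (324 + -82) / 2 = 121
R = √121 = 11  ⇒  r_B = 11 − 4 = 7

rB=7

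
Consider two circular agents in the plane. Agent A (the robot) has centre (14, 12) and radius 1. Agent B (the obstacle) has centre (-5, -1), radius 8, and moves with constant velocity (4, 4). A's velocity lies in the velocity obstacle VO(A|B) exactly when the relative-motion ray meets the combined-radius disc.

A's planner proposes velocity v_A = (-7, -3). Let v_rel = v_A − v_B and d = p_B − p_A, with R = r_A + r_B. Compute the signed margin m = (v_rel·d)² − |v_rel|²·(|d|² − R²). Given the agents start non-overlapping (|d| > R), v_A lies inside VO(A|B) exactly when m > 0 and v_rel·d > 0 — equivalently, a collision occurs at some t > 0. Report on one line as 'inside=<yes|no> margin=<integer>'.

d = (-19, -13),  |d|² = 530;  R = 1+8 = 9,  c = 530−9² = 449
v_rel = (-11, -7),  |v_rel|² = 170;  v_rel·d = (-11)·(-19) + (-7)·(-13) = 300
170·t² − 600·t + 449 = 0  ⇒  m = 300² − 170·449 = 13670
m = 13670 > 0,  v_rel·d = 300 > 0  ⇒  inside

inside=yes margin=13670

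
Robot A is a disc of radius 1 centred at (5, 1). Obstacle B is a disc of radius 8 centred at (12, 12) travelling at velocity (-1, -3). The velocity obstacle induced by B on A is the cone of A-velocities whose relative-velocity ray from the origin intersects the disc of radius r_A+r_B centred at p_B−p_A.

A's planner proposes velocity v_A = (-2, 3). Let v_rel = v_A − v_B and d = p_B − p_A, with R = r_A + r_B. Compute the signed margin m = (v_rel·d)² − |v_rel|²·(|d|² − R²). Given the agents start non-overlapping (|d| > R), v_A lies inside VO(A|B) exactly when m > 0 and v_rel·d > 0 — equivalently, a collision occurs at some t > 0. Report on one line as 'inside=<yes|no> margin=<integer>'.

d = (7, 11),  |d|² = 170;  R = 1+8 = 9,  c = 170−9² = 89
v_rel = (-1, 6),  |v_rel|² = 37;  v_rel·d = (-1)·(7) + (6)·(11) = 59
37·t² − 118·t + 89 = 0  ⇒  m = 59² − 37·89 = 188
m = 188 > 0,  v_rel·d = 59 > 0  ⇒  inside

inside=yes margin=188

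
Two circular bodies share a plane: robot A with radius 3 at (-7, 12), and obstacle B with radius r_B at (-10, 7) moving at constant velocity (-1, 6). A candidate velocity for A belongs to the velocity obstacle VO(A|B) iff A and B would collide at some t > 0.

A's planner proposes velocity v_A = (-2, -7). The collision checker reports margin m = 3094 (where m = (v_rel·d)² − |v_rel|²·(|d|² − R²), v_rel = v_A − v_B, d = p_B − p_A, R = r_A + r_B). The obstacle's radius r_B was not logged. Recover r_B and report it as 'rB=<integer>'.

m = 3094
d = (-3, -5);  v_rel = (-1, -13),  |v_rel|² = 170
v_rel×d = (-1)·(-5) − (-13)·(-3) = -34
since m = R²·170 − (-34)²:  R² = (1156 + 3094) / 170 = 25
R = √25 = 5  ⇒  r_B = 5 − 3 = 2

rB=2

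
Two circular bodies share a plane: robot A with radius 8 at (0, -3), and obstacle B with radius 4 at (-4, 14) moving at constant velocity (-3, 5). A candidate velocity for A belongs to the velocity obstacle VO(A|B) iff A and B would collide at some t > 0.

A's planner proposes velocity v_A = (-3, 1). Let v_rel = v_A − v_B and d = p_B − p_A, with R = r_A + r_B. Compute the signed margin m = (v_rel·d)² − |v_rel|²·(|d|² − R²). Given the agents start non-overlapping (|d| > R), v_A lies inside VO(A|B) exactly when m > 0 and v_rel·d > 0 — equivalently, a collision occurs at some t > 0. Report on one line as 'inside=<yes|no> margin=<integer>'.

d = (-4, 17),  |d|² = 305;  R = 8+4 = 12,  c = 305−12² = 161
v_rel = (0, -4),  |v_rel|² = 16;  v_rel·d = (0)·(-4) + (-4)·(17) = -68
16·t² + 136·t + 161 = 0  ⇒  m = (-68)² − 16·161 = 2048
m = 2048 > 0,  v_rel·d = -68 < 0  ⇒  outside

inside=no margin=2048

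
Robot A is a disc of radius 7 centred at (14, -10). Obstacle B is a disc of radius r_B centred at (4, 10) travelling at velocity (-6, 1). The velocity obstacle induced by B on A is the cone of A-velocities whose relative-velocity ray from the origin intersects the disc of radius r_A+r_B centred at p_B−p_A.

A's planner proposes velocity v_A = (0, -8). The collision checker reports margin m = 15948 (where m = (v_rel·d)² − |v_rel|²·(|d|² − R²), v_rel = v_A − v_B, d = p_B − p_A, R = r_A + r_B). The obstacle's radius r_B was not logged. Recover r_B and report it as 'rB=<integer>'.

m = 15948
d = (-10, 20);  v_rel = (6, -9),  |v_rel|² = 117
v_rel×d = (6)·(20) − (-9)·(-10) = 30
since m = R²·117 − 30²:  R² = (900 + 15948) / 117 = 144
R = √144 = 12  ⇒  r_B = 12 − 7 = 5

rB=5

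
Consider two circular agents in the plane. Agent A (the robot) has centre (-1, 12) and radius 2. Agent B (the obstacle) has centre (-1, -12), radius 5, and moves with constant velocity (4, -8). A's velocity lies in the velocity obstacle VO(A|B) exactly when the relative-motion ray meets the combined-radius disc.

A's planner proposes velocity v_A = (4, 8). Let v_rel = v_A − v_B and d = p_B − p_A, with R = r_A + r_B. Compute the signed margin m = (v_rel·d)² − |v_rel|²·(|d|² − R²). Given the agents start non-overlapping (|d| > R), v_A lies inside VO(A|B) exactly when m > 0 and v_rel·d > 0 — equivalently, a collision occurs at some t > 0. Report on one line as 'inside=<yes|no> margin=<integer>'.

d = (0, -24),  |d|² = 576;  R = 2+5 = 7,  c = 576−7² = 527
v_rel = (0, 16),  |v_rel|² = 256;  v_rel·d = (0)·(0) + (16)·(-24) = -384
256·t² + 768·t + 527 = 0  ⇒  m = (-384)² − 256·527 = 12544
m = 12544 > 0,  v_rel·d = -384 < 0  ⇒  outside

inside=no margin=12544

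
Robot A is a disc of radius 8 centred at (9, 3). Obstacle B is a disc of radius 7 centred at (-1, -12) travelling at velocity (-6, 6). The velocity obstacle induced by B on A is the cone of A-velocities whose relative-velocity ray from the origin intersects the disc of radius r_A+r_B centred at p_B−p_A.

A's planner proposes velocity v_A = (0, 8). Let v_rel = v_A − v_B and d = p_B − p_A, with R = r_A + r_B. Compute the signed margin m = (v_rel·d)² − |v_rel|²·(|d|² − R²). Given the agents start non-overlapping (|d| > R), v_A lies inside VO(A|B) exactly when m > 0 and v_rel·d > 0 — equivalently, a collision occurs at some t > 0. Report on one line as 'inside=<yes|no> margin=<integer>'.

d = (-10, -15),  |d|² = 325;  R = 8+7 = 15,  c = 325−15² = 100
v_rel = (6, 2),  |v_rel|² = 40;  v_rel·d = (6)·(-10) + (2)·(-15) = -90
40·t² + 180·t + 100 = 0  ⇒  m = (-90)² − 40·100 = 4100
m = 4100 > 0,  v_rel·d = -90 < 0  ⇒  outside

inside=no margin=4100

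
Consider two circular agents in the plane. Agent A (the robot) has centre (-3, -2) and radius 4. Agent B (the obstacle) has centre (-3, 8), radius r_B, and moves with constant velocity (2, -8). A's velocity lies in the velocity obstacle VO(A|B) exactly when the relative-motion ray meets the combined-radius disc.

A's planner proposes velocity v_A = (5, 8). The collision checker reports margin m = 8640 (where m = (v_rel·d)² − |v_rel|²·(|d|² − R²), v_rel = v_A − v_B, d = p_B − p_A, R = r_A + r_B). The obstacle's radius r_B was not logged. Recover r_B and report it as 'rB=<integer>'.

m = 8640
d = (0, 10);  v_rel = (3, 16),  |v_rel|² = 265
v_rel×d = (3)·(10) − (16)·(0) = 30
since m = R²·265 − 30²:  R² = (900 + 8640) / 265 = 36
R = √36 = 6  ⇒  r_B = 6 − 4 = 2

rB=2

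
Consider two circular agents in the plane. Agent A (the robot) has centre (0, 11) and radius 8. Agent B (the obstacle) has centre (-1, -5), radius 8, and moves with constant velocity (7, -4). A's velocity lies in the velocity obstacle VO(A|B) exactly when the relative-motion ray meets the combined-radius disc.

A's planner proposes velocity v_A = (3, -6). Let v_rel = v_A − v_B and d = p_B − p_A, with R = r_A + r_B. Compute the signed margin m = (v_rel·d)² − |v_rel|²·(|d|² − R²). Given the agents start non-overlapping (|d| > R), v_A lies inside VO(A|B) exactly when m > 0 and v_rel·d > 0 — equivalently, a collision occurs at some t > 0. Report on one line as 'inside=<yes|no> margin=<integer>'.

d = (-1, -16),  |d|² = 257;  R = 8+8 = 16,  c = 257−16² = 1
v_rel = (-4, -2),  |v_rel|² = 20;  v_rel·d = (-4)·(-1) + (-2)·(-16) = 36
20·t² − 72·t + 1 = 0  ⇒  m = 36² − 20·1 = 1276
m = 1276 > 0,  v_rel·d = 36 > 0  ⇒  inside

inside=yes margin=1276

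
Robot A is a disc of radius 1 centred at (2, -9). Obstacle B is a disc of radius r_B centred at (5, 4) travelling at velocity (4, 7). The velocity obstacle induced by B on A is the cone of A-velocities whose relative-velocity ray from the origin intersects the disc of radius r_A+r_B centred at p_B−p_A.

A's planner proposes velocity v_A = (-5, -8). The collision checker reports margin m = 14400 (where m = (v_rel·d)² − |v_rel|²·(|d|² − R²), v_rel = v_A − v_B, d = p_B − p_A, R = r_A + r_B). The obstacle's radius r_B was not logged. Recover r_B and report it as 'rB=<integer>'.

m = 14400
d = (3, 13);  v_rel = (-9, -15),  |v_rel|² = 306
v_rel×d = (-9)·(13) − (-15)·(3) = -72
since m = R²·306 − (-72)²:  R² = (5184 + 14400) / 306 = 64
R = √64 = 8  ⇒  r_B = 8 − 1 = 7

rB=7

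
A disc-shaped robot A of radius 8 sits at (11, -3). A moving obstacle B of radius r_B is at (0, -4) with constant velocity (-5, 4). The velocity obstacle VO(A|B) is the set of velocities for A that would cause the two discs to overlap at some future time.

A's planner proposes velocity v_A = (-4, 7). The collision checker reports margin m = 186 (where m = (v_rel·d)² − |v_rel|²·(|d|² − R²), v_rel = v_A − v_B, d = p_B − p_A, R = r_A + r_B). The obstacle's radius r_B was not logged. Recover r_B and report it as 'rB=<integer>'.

m = 186
d = (-11, -1);  v_rel = (1, 3),  |v_rel|² = 10
v_rel×d = (1)·(-1) − (3)·(-11) = 32
since m = R²·10 − 32²:  R² = (1024 + 186) / 10 = 121
R = √121 = 11  ⇒  r_B = 11 − 8 = 3

rB=3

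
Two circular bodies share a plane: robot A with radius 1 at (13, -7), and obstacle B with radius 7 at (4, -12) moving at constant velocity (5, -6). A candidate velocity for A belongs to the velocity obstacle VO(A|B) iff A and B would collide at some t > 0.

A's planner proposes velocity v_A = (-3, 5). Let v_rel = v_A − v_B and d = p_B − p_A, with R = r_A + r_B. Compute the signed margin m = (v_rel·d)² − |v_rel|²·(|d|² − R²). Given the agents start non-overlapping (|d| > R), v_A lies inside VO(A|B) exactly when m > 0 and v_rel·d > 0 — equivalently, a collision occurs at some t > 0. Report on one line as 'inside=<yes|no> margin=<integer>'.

d = (-9, -5),  |d|² = 106;  R = 1+7 = 8,  c = 106−8² = 42
v_rel = (-8, 11),  |v_rel|² = 185;  v_rel·d = (-8)·(-9) + (11)·(-5) = 17
185·t² − 34·t + 42 = 0  ⇒  m = 17² − 185·42 = -7481
m = -7481 < 0,  v_rel·d = 17 > 0  ⇒  outside

inside=no margin=-7481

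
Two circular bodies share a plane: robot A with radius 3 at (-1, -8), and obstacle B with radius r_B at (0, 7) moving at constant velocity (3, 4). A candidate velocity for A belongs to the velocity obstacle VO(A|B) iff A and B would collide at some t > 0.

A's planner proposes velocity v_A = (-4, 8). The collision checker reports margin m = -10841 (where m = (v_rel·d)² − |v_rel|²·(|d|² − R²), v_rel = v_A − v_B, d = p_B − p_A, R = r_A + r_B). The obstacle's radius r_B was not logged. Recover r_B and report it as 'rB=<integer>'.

m = -10841
d = (1, 15);  v_rel = (-7, 4),  |v_rel|² = 65
v_rel×d = (-7)·(15) − (4)·(1) = -109
since m = R²·65 − (-109)²:  R² = (11881 + -10841) / 65 = 16
R = √16 = 4  ⇒  r_B = 4 − 3 = 1

rB=1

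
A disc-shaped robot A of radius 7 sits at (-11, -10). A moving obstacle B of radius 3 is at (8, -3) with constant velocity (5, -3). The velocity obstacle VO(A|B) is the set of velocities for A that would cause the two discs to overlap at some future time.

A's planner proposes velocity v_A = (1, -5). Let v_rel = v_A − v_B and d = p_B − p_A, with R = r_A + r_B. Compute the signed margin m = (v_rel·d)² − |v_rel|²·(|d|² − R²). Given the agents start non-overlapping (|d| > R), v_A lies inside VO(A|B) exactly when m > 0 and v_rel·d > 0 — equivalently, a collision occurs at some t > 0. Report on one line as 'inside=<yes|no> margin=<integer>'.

d = (19, 7),  |d|² = 410;  R = 7+3 = 10,  c = 410−10² = 310
v_rel = (-4, -2),  |v_rel|² = 20;  v_rel·d = (-4)·(19) + (-2)·(7) = -90
20·t² + 180·t + 310 = 0  ⇒  m = (-90)² − 20·310 = 1900
m = 1900 > 0,  v_rel·d = -90 < 0  ⇒  outside

inside=no margin=1900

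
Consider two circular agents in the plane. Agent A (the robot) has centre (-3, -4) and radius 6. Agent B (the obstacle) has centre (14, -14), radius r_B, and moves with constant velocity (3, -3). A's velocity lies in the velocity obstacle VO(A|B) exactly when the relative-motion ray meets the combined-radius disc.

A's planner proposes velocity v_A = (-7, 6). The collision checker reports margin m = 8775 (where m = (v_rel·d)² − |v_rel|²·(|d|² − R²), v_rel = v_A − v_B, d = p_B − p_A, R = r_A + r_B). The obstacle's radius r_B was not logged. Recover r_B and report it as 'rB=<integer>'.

m = 8775
d = (17, -10);  v_rel = (-10, 9),  |v_rel|² = 181
v_rel×d = (-10)·(-10) − (9)·(17) = -53
since m = R²·181 − (-53)²:  R² = (2809 + 8775) / 181 = 64
R = √64 = 8  ⇒  r_B = 8 − 6 = 2

rB=2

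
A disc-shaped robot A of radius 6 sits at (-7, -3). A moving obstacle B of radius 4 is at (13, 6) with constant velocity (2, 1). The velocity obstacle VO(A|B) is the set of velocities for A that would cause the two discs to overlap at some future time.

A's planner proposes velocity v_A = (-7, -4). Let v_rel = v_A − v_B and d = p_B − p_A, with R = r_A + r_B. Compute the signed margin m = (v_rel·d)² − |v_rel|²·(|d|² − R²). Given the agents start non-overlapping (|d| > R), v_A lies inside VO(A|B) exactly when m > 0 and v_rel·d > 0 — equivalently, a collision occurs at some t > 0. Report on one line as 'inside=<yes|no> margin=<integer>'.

d = (20, 9),  |d|² = 481;  R = 6+4 = 10,  c = 481−10² = 381
v_rel = (-9, -5),  |v_rel|² = 106;  v_rel·d = (-9)·(20) + (-5)·(9) = -225
106·t² + 450·t + 381 = 0  ⇒  m = (-225)² − 106·381 = 10239
m = 10239 > 0,  v_rel·d = -225 < 0  ⇒  outside

inside=no margin=10239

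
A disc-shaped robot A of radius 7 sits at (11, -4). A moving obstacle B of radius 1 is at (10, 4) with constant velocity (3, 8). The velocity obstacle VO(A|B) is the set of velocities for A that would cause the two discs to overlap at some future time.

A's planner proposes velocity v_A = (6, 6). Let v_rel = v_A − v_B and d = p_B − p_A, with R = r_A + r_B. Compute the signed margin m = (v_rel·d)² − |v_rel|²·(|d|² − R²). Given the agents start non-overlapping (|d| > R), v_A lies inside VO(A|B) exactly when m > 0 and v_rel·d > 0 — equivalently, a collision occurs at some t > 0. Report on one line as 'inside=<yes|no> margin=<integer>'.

d = (-1, 8),  |d|² = 65;  R = 7+1 = 8,  c = 65−8² = 1
v_rel = (3, -2),  |v_rel|² = 13;  v_rel·d = (3)·(-1) + (-2)·(8) = -19
13·t² + 38·t + 1 = 0  ⇒  m = (-19)² − 13·1 = 348
m = 348 > 0,  v_rel·d = -19 < 0  ⇒  outside

inside=no margin=348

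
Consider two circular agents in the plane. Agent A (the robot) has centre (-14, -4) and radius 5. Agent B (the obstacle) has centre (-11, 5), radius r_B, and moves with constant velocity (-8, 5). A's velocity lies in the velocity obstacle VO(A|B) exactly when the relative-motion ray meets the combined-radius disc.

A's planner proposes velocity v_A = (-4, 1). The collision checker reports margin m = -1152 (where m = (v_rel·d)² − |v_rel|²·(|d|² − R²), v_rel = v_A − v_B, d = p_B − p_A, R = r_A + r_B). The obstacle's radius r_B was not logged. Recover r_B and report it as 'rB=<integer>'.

m = -1152
d = (3, 9);  v_rel = (4, -4),  |v_rel|² = 32
v_rel×d = (4)·(9) − (-4)·(3) = 48
since m = R²·32 − 48²:  R² = (2304 + -1152) / 32 = 36
R = √36 = 6  ⇒  r_B = 6 − 5 = 1

rB=1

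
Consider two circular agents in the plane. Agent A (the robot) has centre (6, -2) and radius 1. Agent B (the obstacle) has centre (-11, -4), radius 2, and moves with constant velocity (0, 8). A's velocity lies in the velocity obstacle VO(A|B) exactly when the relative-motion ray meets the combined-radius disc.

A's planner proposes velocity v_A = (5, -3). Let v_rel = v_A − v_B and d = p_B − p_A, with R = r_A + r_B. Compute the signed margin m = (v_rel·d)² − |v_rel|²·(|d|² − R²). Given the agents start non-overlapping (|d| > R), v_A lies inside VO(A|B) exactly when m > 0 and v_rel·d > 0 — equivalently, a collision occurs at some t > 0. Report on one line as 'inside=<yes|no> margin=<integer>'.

d = (-17, -2),  |d|² = 293;  R = 1+2 = 3,  c = 293−3² = 284
v_rel = (5, -11),  |v_rel|² = 146;  v_rel·d = (5)·(-17) + (-11)·(-2) = -63
146·t² + 126·t + 284 = 0  ⇒  m = (-63)² − 146·284 = -37495
m = -37495 < 0,  v_rel·d = -63 < 0  ⇒  outside

inside=no margin=-37495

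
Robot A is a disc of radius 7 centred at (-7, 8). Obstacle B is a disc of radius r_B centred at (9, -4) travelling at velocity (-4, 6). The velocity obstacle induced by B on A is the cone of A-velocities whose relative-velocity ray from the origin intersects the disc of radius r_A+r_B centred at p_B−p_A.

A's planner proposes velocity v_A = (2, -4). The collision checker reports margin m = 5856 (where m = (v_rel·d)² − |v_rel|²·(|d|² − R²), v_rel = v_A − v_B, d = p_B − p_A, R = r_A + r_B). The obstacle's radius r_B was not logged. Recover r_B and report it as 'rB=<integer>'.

m = 5856
d = (16, -12);  v_rel = (6, -10),  |v_rel|² = 136
v_rel×d = (6)·(-12) − (-10)·(16) = 88
since m = R²·136 − 88²:  R² = (7744 + 5856) / 136 = 100
R = √100 = 10  ⇒  r_B = 10 − 7 = 3

rB=3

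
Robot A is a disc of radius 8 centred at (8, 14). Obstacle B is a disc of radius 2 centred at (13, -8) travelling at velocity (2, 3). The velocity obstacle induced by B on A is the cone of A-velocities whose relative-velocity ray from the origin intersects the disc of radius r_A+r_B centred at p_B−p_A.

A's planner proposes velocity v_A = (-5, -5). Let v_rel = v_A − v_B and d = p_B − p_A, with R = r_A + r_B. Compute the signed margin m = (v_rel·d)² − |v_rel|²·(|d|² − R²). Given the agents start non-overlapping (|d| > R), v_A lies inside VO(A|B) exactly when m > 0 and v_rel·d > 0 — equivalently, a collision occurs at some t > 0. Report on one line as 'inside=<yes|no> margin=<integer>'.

d = (5, -22),  |d|² = 509;  R = 8+2 = 10,  c = 509−10² = 409
v_rel = (-7, -8),  |v_rel|² = 113;  v_rel·d = (-7)·(5) + (-8)·(-22) = 141
113·t² − 282·t + 409 = 0  ⇒  m = 141² − 113·409 = -26336
m = -26336 < 0,  v_rel·d = 141 > 0  ⇒  outside

inside=no margin=-26336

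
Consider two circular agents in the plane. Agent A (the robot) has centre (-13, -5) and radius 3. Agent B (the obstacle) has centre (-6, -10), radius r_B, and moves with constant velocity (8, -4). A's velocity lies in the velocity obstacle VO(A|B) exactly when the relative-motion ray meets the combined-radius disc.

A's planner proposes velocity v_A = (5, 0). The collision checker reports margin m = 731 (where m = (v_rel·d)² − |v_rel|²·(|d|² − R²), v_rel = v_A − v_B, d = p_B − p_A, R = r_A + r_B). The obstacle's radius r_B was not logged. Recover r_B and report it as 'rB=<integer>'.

m = 731
d = (7, -5);  v_rel = (-3, 4),  |v_rel|² = 25
v_rel×d = (-3)·(-5) − (4)·(7) = -13
since m = R²·25 − (-13)²:  R² = (169 + 731) / 25 = 36
R = √36 = 6  ⇒  r_B = 6 − 3 = 3

rB=3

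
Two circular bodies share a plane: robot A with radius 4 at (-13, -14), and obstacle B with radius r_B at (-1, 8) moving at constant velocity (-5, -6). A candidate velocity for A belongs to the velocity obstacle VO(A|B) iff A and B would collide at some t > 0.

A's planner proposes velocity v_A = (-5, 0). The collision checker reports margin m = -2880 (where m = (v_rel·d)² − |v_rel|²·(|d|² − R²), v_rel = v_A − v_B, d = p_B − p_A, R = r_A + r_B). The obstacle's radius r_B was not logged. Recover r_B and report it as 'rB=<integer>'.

m = -2880
d = (12, 22);  v_rel = (0, 6),  |v_rel|² = 36
v_rel×d = (0)·(22) − (6)·(12) = -72
since m = R²·36 − (-72)²:  R² = (5184 + -2880) / 36 = 64
R = √64 = 8  ⇒  r_B = 8 − 4 = 4

rB=4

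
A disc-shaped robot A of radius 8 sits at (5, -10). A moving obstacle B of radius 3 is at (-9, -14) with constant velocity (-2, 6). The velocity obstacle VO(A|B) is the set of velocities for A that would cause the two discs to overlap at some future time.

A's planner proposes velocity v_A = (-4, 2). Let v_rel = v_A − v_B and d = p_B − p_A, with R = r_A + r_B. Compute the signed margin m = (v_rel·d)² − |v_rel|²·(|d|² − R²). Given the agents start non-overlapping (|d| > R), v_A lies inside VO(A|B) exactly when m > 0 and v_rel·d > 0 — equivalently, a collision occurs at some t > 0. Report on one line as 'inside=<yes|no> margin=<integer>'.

d = (-14, -4),  |d|² = 212;  R = 8+3 = 11,  c = 212−11² = 91
v_rel = (-2, -4),  |v_rel|² = 20;  v_rel·d = (-2)·(-14) + (-4)·(-4) = 44
20·t² − 88·t + 91 = 0  ⇒  m = 44² − 20·91 = 116
m = 116 > 0,  v_rel·d = 44 > 0  ⇒  inside

inside=yes margin=116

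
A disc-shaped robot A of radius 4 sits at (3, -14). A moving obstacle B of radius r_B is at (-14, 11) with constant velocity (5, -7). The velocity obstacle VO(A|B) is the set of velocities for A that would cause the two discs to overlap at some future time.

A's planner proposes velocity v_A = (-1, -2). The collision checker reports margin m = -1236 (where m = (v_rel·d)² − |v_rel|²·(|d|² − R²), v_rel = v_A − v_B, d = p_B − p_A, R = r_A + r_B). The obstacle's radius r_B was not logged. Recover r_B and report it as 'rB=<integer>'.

m = -1236
d = (-17, 25);  v_rel = (-6, 5),  |v_rel|² = 61
v_rel×d = (-6)·(25) − (5)·(-17) = -65
since m = R²·61 − (-65)²:  R² = (4225 + -1236) / 61 = 49
R = √49 = 7  ⇒  r_B = 7 − 4 = 3

rB=3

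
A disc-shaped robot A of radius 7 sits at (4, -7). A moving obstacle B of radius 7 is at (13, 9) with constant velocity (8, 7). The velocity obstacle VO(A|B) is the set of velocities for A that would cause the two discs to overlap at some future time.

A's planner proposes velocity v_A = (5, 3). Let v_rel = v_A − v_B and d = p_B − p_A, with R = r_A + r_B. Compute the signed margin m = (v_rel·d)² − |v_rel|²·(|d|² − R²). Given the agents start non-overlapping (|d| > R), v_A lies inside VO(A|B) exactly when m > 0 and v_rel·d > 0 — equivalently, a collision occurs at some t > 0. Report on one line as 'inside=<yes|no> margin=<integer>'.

d = (9, 16),  |d|² = 337;  R = 7+7 = 14,  c = 337−14² = 141
v_rel = (-3, -4),  |v_rel|² = 25;  v_rel·d = (-3)·(9) + (-4)·(16) = -91
25·t² + 182·t + 141 = 0  ⇒  m = (-91)² − 25·141 = 4756
m = 4756 > 0,  v_rel·d = -91 < 0  ⇒  outside

inside=no margin=4756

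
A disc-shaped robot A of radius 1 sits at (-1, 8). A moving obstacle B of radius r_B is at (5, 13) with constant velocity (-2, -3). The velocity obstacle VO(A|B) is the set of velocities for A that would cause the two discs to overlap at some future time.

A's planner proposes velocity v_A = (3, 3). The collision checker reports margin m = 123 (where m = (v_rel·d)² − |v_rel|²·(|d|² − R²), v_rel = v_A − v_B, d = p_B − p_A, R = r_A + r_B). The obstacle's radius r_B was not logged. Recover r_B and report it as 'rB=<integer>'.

m = 123
d = (6, 5);  v_rel = (5, 6),  |v_rel|² = 61
v_rel×d = (5)·(5) − (6)·(6) = -11
since m = R²·61 − (-11)²:  R² = (121 + 123) / 61 = 4
R = √4 = 2  ⇒  r_B = 2 − 1 = 1

rB=1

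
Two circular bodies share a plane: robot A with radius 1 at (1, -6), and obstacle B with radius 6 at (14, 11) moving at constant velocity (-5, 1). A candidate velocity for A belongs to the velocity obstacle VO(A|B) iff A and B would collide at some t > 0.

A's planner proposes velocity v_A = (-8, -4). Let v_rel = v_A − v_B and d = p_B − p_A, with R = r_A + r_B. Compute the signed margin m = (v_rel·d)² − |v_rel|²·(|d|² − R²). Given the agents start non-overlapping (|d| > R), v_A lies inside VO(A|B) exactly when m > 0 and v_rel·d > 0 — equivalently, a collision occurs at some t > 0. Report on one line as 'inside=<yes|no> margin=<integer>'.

d = (13, 17),  |d|² = 458;  R = 1+6 = 7,  c = 458−7² = 409
v_rel = (-3, -5),  |v_rel|² = 34;  v_rel·d = (-3)·(13) + (-5)·(17) = -124
34·t² + 248·t + 409 = 0  ⇒  m = (-124)² − 34·409 = 1470
m = 1470 > 0,  v_rel·d = -124 < 0  ⇒  outside

inside=no margin=1470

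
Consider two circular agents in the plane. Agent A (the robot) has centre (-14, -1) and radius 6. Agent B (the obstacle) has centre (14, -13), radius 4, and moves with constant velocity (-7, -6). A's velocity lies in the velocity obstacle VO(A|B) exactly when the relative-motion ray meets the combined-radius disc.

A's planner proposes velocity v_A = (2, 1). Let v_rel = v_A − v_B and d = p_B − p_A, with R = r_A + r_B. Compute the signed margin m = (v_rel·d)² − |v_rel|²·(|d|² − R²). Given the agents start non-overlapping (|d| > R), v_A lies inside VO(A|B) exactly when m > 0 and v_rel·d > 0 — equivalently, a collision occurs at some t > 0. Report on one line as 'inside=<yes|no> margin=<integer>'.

d = (28, -12),  |d|² = 928;  R = 6+4 = 10,  c = 928−10² = 828
v_rel = (9, 7),  |v_rel|² = 130;  v_rel·d = (9)·(28) + (7)·(-12) = 168
130·t² − 336·t + 828 = 0  ⇒  m = 168² − 130·828 = -79416
m = -79416 < 0,  v_rel·d = 168 > 0  ⇒  outside

inside=no margin=-79416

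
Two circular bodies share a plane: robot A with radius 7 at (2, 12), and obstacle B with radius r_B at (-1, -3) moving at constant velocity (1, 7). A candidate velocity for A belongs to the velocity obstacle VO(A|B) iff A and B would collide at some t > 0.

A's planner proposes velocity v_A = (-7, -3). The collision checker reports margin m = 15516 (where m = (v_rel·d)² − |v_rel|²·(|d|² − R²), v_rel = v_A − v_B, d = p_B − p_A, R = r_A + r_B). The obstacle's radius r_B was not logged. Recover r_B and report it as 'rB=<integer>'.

m = 15516
d = (-3, -15);  v_rel = (-8, -10),  |v_rel|² = 164
v_rel×d = (-8)·(-15) − (-10)·(-3) = 90
since m = R²·164 − 90²:  R² = (8100 + 15516) / 164 = 144
R = √144 = 12  ⇒  r_B = 12 − 7 = 5

rB=5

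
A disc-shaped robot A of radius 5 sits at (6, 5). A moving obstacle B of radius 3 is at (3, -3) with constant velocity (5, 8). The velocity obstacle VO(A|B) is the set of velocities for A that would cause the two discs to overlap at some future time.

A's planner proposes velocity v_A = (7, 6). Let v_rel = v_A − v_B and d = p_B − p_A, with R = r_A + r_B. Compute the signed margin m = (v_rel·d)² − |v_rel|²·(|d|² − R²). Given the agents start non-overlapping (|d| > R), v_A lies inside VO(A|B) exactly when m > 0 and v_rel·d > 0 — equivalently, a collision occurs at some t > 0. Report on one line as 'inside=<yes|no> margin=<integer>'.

d = (-3, -8),  |d|² = 73;  R = 5+3 = 8,  c = 73−8² = 9
v_rel = (2, -2),  |v_rel|² = 8;  v_rel·d = (2)·(-3) + (-2)·(-8) = 10
8·t² − 20·t + 9 = 0  ⇒  m = 10² − 8·9 = 28
m = 28 > 0,  v_rel·d = 10 > 0  ⇒  inside

inside=yes margin=28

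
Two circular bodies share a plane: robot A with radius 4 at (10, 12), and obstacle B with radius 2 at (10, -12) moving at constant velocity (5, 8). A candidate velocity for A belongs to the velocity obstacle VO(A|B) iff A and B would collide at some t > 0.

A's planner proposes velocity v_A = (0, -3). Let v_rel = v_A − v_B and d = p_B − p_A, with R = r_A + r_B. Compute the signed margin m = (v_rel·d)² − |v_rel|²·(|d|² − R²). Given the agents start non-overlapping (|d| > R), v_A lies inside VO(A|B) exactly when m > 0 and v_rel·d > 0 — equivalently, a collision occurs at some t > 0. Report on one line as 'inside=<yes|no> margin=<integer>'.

d = (0, -24),  |d|² = 576;  R = 4+2 = 6,  c = 576−6² = 540
v_rel = (-5, -11),  |v_rel|² = 146;  v_rel·d = (-5)·(0) + (-11)·(-24) = 264
146·t² − 528·t + 540 = 0  ⇒  m = 264² − 146·540 = -9144
m = -9144 < 0,  v_rel·d = 264 > 0  ⇒  outside

inside=no margin=-9144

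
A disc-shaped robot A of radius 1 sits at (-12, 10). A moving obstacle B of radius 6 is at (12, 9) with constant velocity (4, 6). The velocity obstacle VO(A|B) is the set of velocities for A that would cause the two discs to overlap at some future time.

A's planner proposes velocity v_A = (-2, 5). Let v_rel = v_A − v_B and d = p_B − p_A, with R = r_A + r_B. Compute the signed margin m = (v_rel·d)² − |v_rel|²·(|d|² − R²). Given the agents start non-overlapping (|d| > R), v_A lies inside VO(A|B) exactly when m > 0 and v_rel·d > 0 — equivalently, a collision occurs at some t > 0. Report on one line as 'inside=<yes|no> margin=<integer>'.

d = (24, -1),  |d|² = 577;  R = 1+6 = 7,  c = 577−7² = 528
v_rel = (-6, -1),  |v_rel|² = 37;  v_rel·d = (-6)·(24) + (-1)·(-1) = -143
37·t² + 286·t + 528 = 0  ⇒  m = (-143)² − 37·528 = 913
m = 913 > 0,  v_rel·d = -143 < 0  ⇒  outside

inside=no margin=913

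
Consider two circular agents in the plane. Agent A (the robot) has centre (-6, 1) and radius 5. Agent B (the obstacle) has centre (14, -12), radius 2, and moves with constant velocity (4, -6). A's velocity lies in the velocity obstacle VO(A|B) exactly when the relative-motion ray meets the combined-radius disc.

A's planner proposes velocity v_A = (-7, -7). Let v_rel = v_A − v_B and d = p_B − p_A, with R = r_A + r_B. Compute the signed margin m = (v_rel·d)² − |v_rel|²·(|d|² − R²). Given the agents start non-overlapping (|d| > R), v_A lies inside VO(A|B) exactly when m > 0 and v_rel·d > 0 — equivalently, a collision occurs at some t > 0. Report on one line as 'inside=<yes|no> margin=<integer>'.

d = (20, -13),  |d|² = 569;  R = 5+2 = 7,  c = 569−7² = 520
v_rel = (-11, -1),  |v_rel|² = 122;  v_rel·d = (-11)·(20) + (-1)·(-13) = -207
122·t² + 414·t + 520 = 0  ⇒  m = (-207)² − 122·520 = -20591
m = -20591 < 0,  v_rel·d = -207 < 0  ⇒  outside

inside=no margin=-20591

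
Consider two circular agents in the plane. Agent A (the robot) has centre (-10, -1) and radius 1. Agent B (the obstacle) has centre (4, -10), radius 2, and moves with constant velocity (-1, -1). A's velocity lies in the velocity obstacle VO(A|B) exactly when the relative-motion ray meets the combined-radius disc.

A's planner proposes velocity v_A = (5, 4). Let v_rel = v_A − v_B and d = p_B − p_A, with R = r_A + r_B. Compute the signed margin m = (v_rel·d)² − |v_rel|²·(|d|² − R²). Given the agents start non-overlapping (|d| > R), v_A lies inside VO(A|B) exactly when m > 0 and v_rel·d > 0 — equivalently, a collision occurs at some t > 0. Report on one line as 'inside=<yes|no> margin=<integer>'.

d = (14, -9),  |d|² = 277;  R = 1+2 = 3,  c = 277−3² = 268
v_rel = (6, 5),  |v_rel|² = 61;  v_rel·d = (6)·(14) + (5)·(-9) = 39
61·t² − 78·t + 268 = 0  ⇒  m = 39² − 61·268 = -14827
m = -14827 < 0,  v_rel·d = 39 > 0  ⇒  outside

inside=no margin=-14827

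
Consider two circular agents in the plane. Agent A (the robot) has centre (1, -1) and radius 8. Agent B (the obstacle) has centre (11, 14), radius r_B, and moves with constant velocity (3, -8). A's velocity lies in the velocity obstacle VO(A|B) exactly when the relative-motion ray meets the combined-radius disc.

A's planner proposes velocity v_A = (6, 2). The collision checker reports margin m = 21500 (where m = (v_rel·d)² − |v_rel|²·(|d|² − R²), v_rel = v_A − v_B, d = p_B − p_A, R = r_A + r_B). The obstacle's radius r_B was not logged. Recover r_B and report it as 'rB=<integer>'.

m = 21500
d = (10, 15);  v_rel = (3, 10),  |v_rel|² = 109
v_rel×d = (3)·(15) − (10)·(10) = -55
since m = R²·109 − (-55)²:  R² = (3025 + 21500) / 109 = 225
R = √225 = 15  ⇒  r_B = 15 − 8 = 7

rB=7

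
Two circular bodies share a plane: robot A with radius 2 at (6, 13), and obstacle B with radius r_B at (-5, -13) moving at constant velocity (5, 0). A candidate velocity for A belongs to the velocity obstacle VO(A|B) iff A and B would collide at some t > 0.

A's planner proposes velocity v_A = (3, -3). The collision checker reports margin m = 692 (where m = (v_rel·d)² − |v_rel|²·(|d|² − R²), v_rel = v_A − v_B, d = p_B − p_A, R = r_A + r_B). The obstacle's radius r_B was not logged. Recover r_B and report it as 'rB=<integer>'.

m = 692
d = (-11, -26);  v_rel = (-2, -3),  |v_rel|² = 13
v_rel×d = (-2)·(-26) − (-3)·(-11) = 19
since m = R²·13 − 19²:  R² = (361 + 692) / 13 = 81
R = √81 = 9  ⇒  r_B = 9 − 2 = 7

rB=7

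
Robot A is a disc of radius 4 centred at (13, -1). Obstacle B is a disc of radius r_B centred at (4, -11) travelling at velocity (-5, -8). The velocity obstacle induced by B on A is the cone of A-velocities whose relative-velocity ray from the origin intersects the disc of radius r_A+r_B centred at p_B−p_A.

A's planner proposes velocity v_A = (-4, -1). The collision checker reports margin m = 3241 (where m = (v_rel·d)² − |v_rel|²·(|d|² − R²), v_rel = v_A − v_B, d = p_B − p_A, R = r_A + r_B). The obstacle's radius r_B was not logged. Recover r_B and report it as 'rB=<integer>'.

m = 3241
d = (-9, -10);  v_rel = (1, 7),  |v_rel|² = 50
v_rel×d = (1)·(-10) − (7)·(-9) = 53
since m = R²·50 − 53²:  R² = (2809 + 3241) / 50 = 121
R = √121 = 11  ⇒  r_B = 11 − 4 = 7

rB=7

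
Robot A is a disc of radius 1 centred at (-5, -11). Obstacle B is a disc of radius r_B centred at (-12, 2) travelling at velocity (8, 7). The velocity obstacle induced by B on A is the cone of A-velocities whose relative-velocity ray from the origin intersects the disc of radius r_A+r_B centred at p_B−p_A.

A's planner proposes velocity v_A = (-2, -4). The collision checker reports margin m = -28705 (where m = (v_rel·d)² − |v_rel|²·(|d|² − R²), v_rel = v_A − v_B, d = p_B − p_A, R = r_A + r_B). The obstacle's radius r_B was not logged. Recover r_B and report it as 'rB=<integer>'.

m = -28705
d = (-7, 13);  v_rel = (-10, -11),  |v_rel|² = 221
v_rel×d = (-10)·(13) − (-11)·(-7) = -207
since m = R²·221 − (-207)²:  R² = (42849 + -28705) / 221 = 64
R = √64 = 8  ⇒  r_B = 8 − 1 = 7

rB=7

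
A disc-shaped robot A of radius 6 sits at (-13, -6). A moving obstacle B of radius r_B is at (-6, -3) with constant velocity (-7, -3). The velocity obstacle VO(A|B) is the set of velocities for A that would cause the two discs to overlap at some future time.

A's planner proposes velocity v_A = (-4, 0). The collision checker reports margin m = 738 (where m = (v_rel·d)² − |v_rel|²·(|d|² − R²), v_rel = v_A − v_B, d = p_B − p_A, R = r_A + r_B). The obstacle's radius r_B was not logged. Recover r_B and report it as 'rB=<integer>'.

m = 738
d = (7, 3);  v_rel = (3, 3),  |v_rel|² = 18
v_rel×d = (3)·(3) − (3)·(7) = -12
since m = R²·18 − (-12)²:  R² = (144 + 738) / 18 = 49
R = √49 = 7  ⇒  r_B = 7 − 6 = 1

rB=1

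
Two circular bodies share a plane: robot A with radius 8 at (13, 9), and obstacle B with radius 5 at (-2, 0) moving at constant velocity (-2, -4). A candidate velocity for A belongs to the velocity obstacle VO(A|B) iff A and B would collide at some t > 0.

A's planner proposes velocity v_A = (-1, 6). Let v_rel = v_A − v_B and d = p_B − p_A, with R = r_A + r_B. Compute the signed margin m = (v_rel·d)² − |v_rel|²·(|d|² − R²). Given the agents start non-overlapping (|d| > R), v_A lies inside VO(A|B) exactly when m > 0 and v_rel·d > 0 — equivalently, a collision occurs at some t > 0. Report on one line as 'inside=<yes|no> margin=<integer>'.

d = (-15, -9),  |d|² = 306;  R = 8+5 = 13,  c = 306−13² = 137
v_rel = (1, 10),  |v_rel|² = 101;  v_rel·d = (1)·(-15) + (10)·(-9) = -105
101·t² + 210·t + 137 = 0  ⇒  m = (-105)² − 101·137 = -2812
m = -2812 < 0,  v_rel·d = -105 < 0  ⇒  outside

inside=no margin=-2812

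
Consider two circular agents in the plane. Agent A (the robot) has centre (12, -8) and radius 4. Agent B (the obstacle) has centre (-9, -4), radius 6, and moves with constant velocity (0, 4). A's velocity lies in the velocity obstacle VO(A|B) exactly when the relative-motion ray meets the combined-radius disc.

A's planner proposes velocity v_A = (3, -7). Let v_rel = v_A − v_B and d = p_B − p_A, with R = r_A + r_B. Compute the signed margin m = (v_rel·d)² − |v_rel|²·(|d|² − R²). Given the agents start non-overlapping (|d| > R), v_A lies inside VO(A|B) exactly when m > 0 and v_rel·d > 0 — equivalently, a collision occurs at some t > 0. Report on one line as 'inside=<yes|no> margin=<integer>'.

d = (-21, 4),  |d|² = 457;  R = 4+6 = 10,  c = 457−10² = 357
v_rel = (3, -11),  |v_rel|² = 130;  v_rel·d = (3)·(-21) + (-11)·(4) = -107
130·t² + 214·t + 357 = 0  ⇒  m = (-107)² − 130·357 = -34961
m = -34961 < 0,  v_rel·d = -107 < 0  ⇒  outside

inside=no margin=-34961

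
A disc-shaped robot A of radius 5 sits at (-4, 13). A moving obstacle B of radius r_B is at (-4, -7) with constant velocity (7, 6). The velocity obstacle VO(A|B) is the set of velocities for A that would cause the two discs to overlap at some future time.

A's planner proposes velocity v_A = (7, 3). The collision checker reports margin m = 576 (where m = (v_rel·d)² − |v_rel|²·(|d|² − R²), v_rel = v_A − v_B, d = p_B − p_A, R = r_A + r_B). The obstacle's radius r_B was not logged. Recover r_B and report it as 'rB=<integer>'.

m = 576
d = (0, -20);  v_rel = (0, -3),  |v_rel|² = 9
v_rel×d = (0)·(-20) − (-3)·(0) = 0
since m = R²·9 − 0²:  R² = (0 + 576) / 9 = 64
R = √64 = 8  ⇒  r_B = 8 − 5 = 3

rB=3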